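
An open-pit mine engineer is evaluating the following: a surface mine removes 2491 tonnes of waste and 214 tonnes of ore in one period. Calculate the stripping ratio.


Stripping ratio = waste tonnage / ore tonnage
= 2491 / 214
= 11.6402

11.6402


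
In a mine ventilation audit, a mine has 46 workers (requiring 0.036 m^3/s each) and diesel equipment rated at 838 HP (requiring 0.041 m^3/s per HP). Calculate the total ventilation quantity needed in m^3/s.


Airflow for workers:
Q_people = 46 * 0.036 = 1.656 m^3/s
Airflow for diesel equipment:
Q_diesel = 838 * 0.041 = 34.358 m^3/s
Total ventilation:
Q_total = 1.656 + 34.358
= 36.014 m^3/s

36.014 m^3/s


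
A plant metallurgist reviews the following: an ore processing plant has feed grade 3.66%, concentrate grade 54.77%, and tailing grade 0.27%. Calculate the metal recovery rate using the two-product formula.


93.0818%

Using the two-product formula:
R = 100 * c * (f - t) / (f * (c - t))
Numerator = 100 * 54.77 * (3.66 - 0.27)
= 100 * 54.77 * 3.39
= 18567.03
Denominator = 3.66 * (54.77 - 0.27)
= 3.66 * 54.5
= 199.47
R = 18567.03 / 199.47
= 93.0818%


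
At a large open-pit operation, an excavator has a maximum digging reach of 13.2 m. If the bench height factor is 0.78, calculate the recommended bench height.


10.296 m

Bench height = reach * factor
= 13.2 * 0.78
= 10.296 m


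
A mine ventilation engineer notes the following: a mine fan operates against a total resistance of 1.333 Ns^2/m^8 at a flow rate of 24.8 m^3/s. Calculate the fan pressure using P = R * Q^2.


Compute Q^2:
Q^2 = 24.8^2 = 615.04
Compute pressure:
P = R * Q^2 = 1.333 * 615.04
= 819.8483 Pa

819.8483 Pa


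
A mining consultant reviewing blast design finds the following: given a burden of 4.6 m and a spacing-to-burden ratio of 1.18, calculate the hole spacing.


Spacing = burden * ratio
= 4.6 * 1.18
= 5.428 m

5.428 m


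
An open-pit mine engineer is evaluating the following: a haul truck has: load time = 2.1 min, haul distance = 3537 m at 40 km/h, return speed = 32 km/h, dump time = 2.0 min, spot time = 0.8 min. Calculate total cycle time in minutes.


16.8374 min

Convert haul speed to m/min: 40 * 1000/60 = 666.6666667 m/min
Haul time = 3537 / 666.6666667 = 5.3055 min
Convert return speed to m/min: 32 * 1000/60 = 533.3333333 m/min
Return time = 3537 / 533.3333333 = 6.631875 min
Total cycle time:
= 2.1 + 5.3055 + 2.0 + 6.631875 + 0.8
= 16.8374 min


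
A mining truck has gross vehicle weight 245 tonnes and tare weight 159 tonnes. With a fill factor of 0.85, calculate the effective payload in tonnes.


73.1 tonnes

Maximum payload = gross - tare
= 245 - 159 = 86 tonnes
Effective payload = max payload * fill factor
= 86 * 0.85
= 73.1 tonnes


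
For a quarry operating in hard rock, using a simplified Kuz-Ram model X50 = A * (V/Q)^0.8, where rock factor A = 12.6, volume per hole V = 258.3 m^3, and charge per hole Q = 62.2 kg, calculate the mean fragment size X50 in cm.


39.3584 cm

Compute V/Q:
V/Q = 258.3 / 62.2 = 4.152733119
Raise to the power 0.8:
(V/Q)^0.8 = 4.152733119^0.8 = 3.123684893
Multiply by A:
X50 = 12.6 * 3.123684893
= 39.3584 cm


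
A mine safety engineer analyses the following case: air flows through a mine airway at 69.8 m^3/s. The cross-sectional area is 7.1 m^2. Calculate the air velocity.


9.831 m/s

Velocity = flow rate / cross-sectional area
= 69.8 / 7.1
= 9.831 m/s


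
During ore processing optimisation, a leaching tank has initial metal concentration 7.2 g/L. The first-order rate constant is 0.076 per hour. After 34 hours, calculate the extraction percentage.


Compute the exponent:
-k * t = -0.076 * 34 = -2.584
Remaining concentration:
C = 7.2 * exp(-2.584)
= 7.2 * 0.07547151339
= 0.5433948964 g/L
Extracted = 7.2 - 0.5433948964 = 6.656605104 g/L
Extraction % = 6.656605104 / 7.2 * 100
= 92.4528%

92.4528%


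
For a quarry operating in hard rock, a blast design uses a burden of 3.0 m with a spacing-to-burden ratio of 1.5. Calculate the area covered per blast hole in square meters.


13.5 m^2

First, find the spacing:
Spacing = burden * ratio = 3.0 * 1.5
= 4.5 m
Then, calculate the area:
Area = burden * spacing = 3.0 * 4.5
= 13.5 m^2


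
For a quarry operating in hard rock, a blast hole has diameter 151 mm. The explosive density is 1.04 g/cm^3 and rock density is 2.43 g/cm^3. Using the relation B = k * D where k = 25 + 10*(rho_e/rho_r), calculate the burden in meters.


4.4213 m

First, compute k:
rho_e / rho_r = 1.04 / 2.43 = 0.4279835391
k = 25 + 10 * 0.4279835391 = 29.27983539
Then, compute burden:
B = k * D / 1000 = 29.27983539 * 151 / 1000
= 4421.255144 / 1000
= 4.4213 m


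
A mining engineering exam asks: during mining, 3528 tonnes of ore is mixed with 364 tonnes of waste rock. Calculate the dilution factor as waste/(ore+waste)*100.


9.3525%

Total material = ore + waste
= 3528 + 364 = 3892 tonnes
Dilution = waste / total * 100
= 364 / 3892 * 100
= 0.09352517986 * 100
= 9.3525%


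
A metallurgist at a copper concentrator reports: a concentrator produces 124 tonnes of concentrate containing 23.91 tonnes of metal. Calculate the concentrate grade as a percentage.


19.2823%

Grade = (metal in concentrate / concentrate mass) * 100
= (23.91 / 124) * 100
= 0.1928225806 * 100
= 19.2823%


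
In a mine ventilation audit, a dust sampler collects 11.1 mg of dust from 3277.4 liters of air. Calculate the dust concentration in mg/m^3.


Convert liters to m^3: 1 m^3 = 1000 L
Concentration = mass / volume * 1000
= 11.1 / 3277.4 * 1000
= 0.003386831025 * 1000
= 3.3868 mg/m^3

3.3868 mg/m^3


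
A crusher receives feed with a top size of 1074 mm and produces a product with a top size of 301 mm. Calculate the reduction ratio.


3.5681

Reduction ratio = feed size / product size
= 1074 / 301
= 3.5681


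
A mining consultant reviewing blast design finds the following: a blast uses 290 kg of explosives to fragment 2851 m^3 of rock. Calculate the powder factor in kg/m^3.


0.1017 kg/m^3

Powder factor = explosive mass / rock volume
= 290 / 2851
= 0.1017 kg/m^3


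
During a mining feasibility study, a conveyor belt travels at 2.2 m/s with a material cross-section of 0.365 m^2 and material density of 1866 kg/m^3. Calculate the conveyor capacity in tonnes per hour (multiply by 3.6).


Volumetric flow = speed * area
= 2.2 * 0.365 = 0.803 m^3/s
Mass flow = volumetric * density
= 0.803 * 1866 = 1498.398 kg/s
Convert to t/h: multiply by 3.6
Capacity = 1498.398 * 3.6
= 5394.2328 t/h

5394.2328 t/h


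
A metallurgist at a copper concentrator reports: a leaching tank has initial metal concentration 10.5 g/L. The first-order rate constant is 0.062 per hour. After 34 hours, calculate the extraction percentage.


87.8519%

Compute the exponent:
-k * t = -0.062 * 34 = -2.108
Remaining concentration:
C = 10.5 * exp(-2.108)
= 10.5 * 0.121480685
= 1.275547193 g/L
Extracted = 10.5 - 1.275547193 = 9.224452807 g/L
Extraction % = 9.224452807 / 10.5 * 100
= 87.8519%


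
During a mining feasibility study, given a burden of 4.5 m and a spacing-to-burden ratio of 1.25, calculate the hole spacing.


Spacing = burden * ratio
= 4.5 * 1.25
= 5.625 m

5.625 m


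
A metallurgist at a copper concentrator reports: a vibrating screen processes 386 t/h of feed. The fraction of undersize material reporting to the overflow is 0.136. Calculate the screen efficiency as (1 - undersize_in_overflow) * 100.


Screen efficiency = (1 - fraction of undersize in overflow) * 100
= (1 - 0.136) * 100
= 0.864 * 100
= 86.4%

86.4%


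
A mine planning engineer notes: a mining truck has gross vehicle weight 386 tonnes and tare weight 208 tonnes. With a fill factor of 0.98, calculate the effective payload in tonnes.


Maximum payload = gross - tare
= 386 - 208 = 178 tonnes
Effective payload = max payload * fill factor
= 178 * 0.98
= 174.44 tonnes

174.44 tonnes


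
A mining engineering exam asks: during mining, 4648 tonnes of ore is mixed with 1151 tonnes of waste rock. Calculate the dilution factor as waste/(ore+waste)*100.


19.8482%

Total material = ore + waste
= 4648 + 1151 = 5799 tonnes
Dilution = waste / total * 100
= 1151 / 5799 * 100
= 0.198482497 * 100
= 19.8482%


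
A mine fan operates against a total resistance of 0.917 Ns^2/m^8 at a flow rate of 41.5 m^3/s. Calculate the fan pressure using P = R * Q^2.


1579.3033 Pa

Compute Q^2:
Q^2 = 41.5^2 = 1722.25
Compute pressure:
P = R * Q^2 = 0.917 * 1722.25
= 1579.3033 Pa


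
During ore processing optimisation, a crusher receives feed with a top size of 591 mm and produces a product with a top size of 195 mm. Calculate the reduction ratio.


3.0308

Reduction ratio = feed size / product size
= 591 / 195
= 3.0308


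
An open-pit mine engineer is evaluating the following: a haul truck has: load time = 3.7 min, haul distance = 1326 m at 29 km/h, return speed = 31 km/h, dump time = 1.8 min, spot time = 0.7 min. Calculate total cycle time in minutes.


Convert haul speed to m/min: 29 * 1000/60 = 483.3333333 m/min
Haul time = 1326 / 483.3333333 = 2.743448276 min
Convert return speed to m/min: 31 * 1000/60 = 516.6666667 m/min
Return time = 1326 / 516.6666667 = 2.566451613 min
Total cycle time:
= 3.7 + 2.743448276 + 1.8 + 2.566451613 + 0.7
= 11.5099 min

11.5099 min


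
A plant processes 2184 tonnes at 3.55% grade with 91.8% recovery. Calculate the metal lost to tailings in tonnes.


6.3576 tonnes

Total metal in feed:
= 2184 * 3.55 / 100 = 77.532 tonnes
Metal recovered:
= 77.532 * 91.8 / 100 = 71.174376 tonnes
Metal lost to tailings:
= 77.532 - 71.174376
= 6.3576 tonnes


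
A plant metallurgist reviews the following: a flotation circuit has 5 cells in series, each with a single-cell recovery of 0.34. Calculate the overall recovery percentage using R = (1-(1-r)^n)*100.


87.4767%

Complement of single-cell recovery:
1 - r = 1 - 0.34 = 0.66
Raise to power n:
(1 - r)^5 = 0.66^5 = 0.1252332576
Overall recovery:
R = (1 - 0.1252332576) * 100
= 87.4767%


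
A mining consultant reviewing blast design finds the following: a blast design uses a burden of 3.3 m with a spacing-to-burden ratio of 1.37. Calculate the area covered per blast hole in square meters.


14.9193 m^2

First, find the spacing:
Spacing = burden * ratio = 3.3 * 1.37
= 4.521 m
Then, calculate the area:
Area = burden * spacing = 3.3 * 4.521
= 14.9193 m^2


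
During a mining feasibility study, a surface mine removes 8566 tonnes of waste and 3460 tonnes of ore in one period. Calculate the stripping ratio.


2.4757

Stripping ratio = waste tonnage / ore tonnage
= 8566 / 3460
= 2.4757


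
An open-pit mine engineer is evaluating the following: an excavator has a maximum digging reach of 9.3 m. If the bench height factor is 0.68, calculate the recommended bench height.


6.324 m

Bench height = reach * factor
= 9.3 * 0.68
= 6.324 m


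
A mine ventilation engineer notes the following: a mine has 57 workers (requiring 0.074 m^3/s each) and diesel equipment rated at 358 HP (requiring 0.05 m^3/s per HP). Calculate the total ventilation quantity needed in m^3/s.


Airflow for workers:
Q_people = 57 * 0.074 = 4.218 m^3/s
Airflow for diesel equipment:
Q_diesel = 358 * 0.05 = 17.9 m^3/s
Total ventilation:
Q_total = 4.218 + 17.9
= 22.118 m^3/s

22.118 m^3/s


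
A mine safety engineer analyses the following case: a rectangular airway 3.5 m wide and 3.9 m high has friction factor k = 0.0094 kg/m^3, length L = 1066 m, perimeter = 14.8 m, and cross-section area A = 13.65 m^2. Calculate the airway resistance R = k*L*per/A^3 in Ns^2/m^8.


0.0583 Ns^2/m^8

Compute the numerator:
k * L * per = 0.0094 * 1066 * 14.8
= 148.30192
Compute the denominator:
A^3 = 13.65^3 = 2543.302125
Resistance:
R = 148.30192 / 2543.302125
= 0.0583 Ns^2/m^8


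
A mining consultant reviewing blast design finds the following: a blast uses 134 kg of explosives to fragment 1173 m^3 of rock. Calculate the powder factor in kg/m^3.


Powder factor = explosive mass / rock volume
= 134 / 1173
= 0.1142 kg/m^3

0.1142 kg/m^3


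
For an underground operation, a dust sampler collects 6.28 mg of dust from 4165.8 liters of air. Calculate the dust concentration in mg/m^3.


Convert liters to m^3: 1 m^3 = 1000 L
Concentration = mass / volume * 1000
= 6.28 / 4165.8 * 1000
= 0.001507513563 * 1000
= 1.5075 mg/m^3

1.5075 mg/m^3


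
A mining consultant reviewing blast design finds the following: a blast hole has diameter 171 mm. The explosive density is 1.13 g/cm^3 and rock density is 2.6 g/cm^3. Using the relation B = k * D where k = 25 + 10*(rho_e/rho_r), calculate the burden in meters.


5.0182 m

First, compute k:
rho_e / rho_r = 1.13 / 2.6 = 0.4346153846
k = 25 + 10 * 0.4346153846 = 29.34615385
Then, compute burden:
B = k * D / 1000 = 29.34615385 * 171 / 1000
= 5018.192308 / 1000
= 5.0182 m


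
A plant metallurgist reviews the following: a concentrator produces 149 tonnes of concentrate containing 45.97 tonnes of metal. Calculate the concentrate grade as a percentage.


Grade = (metal in concentrate / concentrate mass) * 100
= (45.97 / 149) * 100
= 0.3085234899 * 100
= 30.8523%

30.8523%


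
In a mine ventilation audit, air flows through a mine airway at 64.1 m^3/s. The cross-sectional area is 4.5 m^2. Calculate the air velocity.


Velocity = flow rate / cross-sectional area
= 64.1 / 4.5
= 14.2444 m/s

14.2444 m/s


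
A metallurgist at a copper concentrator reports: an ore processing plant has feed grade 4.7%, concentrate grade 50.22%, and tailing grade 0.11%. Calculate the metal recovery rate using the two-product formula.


97.874%

Using the two-product formula:
R = 100 * c * (f - t) / (f * (c - t))
Numerator = 100 * 50.22 * (4.7 - 0.11)
= 100 * 50.22 * 4.59
= 23050.98
Denominator = 4.7 * (50.22 - 0.11)
= 4.7 * 50.11
= 235.517
R = 23050.98 / 235.517
= 97.874%


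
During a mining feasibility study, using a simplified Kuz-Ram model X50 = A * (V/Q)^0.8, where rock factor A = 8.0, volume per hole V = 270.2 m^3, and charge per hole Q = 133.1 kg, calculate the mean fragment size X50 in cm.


14.096 cm

Compute V/Q:
V/Q = 270.2 / 133.1 = 2.030052592
Raise to the power 0.8:
(V/Q)^0.8 = 2.030052592^0.8 = 1.761999705
Multiply by A:
X50 = 8.0 * 1.761999705
= 14.096 cm


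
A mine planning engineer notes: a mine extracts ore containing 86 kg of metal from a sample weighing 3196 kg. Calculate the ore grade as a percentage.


Ore grade = (metal mass / ore mass) * 100
= (86 / 3196) * 100
= 0.02690863579 * 100
= 2.6909%

2.6909%


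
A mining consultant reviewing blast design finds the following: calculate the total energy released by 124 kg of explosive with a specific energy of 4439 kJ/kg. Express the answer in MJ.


550.436 MJ

Energy = mass * specific_energy / 1000
= 124 * 4439 / 1000
= 550436 / 1000
= 550.436 MJ


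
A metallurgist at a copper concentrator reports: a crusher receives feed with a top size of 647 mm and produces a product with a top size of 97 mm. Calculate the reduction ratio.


6.6701

Reduction ratio = feed size / product size
= 647 / 97
= 6.6701


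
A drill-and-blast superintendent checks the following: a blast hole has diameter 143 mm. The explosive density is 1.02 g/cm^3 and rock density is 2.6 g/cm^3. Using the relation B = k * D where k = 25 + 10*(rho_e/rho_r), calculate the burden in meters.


First, compute k:
rho_e / rho_r = 1.02 / 2.6 = 0.3923076923
k = 25 + 10 * 0.3923076923 = 28.92307692
Then, compute burden:
B = k * D / 1000 = 28.92307692 * 143 / 1000
= 4136 / 1000
= 4.136 m

4.136 m


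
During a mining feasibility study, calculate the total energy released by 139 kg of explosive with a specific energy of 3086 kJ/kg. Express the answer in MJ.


Energy = mass * specific_energy / 1000
= 139 * 3086 / 1000
= 428954 / 1000
= 428.954 MJ

428.954 MJ


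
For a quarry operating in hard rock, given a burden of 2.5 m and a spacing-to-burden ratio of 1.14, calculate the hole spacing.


2.85 m

Spacing = burden * ratio
= 2.5 * 1.14
= 2.85 m


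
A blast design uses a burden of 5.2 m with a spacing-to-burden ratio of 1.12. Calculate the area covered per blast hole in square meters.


30.2848 m^2

First, find the spacing:
Spacing = burden * ratio = 5.2 * 1.12
= 5.824 m
Then, calculate the area:
Area = burden * spacing = 5.2 * 5.824
= 30.2848 m^2


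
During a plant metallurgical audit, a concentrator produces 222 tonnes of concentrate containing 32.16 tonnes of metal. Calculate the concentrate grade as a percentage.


Grade = (metal in concentrate / concentrate mass) * 100
= (32.16 / 222) * 100
= 0.1448648649 * 100
= 14.4865%

14.4865%


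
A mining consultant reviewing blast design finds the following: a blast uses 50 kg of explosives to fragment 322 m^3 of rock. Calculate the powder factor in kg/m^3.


0.1553 kg/m^3

Powder factor = explosive mass / rock volume
= 50 / 322
= 0.1553 kg/m^3


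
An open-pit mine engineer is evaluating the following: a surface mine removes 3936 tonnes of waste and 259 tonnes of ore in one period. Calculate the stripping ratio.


Stripping ratio = waste tonnage / ore tonnage
= 3936 / 259
= 15.1969

15.1969


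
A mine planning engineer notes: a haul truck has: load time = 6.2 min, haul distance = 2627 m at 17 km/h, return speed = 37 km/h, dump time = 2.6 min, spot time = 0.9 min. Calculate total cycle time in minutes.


Convert haul speed to m/min: 17 * 1000/60 = 283.3333333 m/min
Haul time = 2627 / 283.3333333 = 9.271764706 min
Convert return speed to m/min: 37 * 1000/60 = 616.6666667 m/min
Return time = 2627 / 616.6666667 = 4.26 min
Total cycle time:
= 6.2 + 9.271764706 + 2.6 + 4.26 + 0.9
= 23.2318 min

23.2318 min


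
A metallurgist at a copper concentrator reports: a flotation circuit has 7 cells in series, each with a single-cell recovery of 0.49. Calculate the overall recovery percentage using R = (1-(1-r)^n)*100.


Complement of single-cell recovery:
1 - r = 1 - 0.49 = 0.51
Raise to power n:
(1 - r)^7 = 0.51^7 = 0.008974106779
Overall recovery:
R = (1 - 0.008974106779) * 100
= 99.1026%

99.1026%


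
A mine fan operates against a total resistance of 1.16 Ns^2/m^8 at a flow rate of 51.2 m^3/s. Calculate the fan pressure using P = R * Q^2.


Compute Q^2:
Q^2 = 51.2^2 = 2621.44
Compute pressure:
P = R * Q^2 = 1.16 * 2621.44
= 3040.8704 Pa

3040.8704 Pa


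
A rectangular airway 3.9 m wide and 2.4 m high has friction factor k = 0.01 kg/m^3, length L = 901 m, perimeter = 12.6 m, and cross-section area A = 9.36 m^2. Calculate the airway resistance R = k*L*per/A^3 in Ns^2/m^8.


0.1384 Ns^2/m^8

Compute the numerator:
k * L * per = 0.01 * 901 * 12.6
= 113.526
Compute the denominator:
A^3 = 9.36^3 = 820.025856
Resistance:
R = 113.526 / 820.025856
= 0.1384 Ns^2/m^8


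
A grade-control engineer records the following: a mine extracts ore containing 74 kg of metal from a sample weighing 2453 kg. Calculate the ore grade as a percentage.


3.0167%

Ore grade = (metal mass / ore mass) * 100
= (74 / 2453) * 100
= 0.03016714227 * 100
= 3.0167%


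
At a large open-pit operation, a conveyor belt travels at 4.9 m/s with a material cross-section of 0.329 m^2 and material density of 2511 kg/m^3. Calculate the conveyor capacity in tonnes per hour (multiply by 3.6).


Volumetric flow = speed * area
= 4.9 * 0.329 = 1.6121 m^3/s
Mass flow = volumetric * density
= 1.6121 * 2511 = 4047.9831 kg/s
Convert to t/h: multiply by 3.6
Capacity = 4047.9831 * 3.6
= 14572.7392 t/h

14572.7392 t/h


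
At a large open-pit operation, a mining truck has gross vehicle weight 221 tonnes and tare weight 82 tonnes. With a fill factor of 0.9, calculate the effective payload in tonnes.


125.1 tonnes

Maximum payload = gross - tare
= 221 - 82 = 139 tonnes
Effective payload = max payload * fill factor
= 139 * 0.9
= 125.1 tonnes


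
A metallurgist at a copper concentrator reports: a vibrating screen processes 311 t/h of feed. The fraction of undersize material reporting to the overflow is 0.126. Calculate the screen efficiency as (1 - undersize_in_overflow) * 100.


Screen efficiency = (1 - fraction of undersize in overflow) * 100
= (1 - 0.126) * 100
= 0.874 * 100
= 87.4%

87.4%


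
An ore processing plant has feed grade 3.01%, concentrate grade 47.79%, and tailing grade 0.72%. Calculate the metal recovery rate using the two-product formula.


Using the two-product formula:
R = 100 * c * (f - t) / (f * (c - t))
Numerator = 100 * 47.79 * (3.01 - 0.72)
= 100 * 47.79 * 2.29
= 10943.91
Denominator = 3.01 * (47.79 - 0.72)
= 3.01 * 47.07
= 141.6807
R = 10943.91 / 141.6807
= 77.2435%

77.2435%


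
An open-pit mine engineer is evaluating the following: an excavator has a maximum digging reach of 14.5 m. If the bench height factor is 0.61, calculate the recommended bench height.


Bench height = reach * factor
= 14.5 * 0.61
= 8.845 m

8.845 m


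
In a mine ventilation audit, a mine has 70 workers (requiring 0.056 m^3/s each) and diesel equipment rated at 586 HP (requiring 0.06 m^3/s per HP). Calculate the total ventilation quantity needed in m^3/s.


39.08 m^3/s

Airflow for workers:
Q_people = 70 * 0.056 = 3.92 m^3/s
Airflow for diesel equipment:
Q_diesel = 586 * 0.06 = 35.16 m^3/s
Total ventilation:
Q_total = 3.92 + 35.16
= 39.08 m^3/s


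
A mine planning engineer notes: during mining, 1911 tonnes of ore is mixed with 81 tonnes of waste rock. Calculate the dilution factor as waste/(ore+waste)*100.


Total material = ore + waste
= 1911 + 81 = 1992 tonnes
Dilution = waste / total * 100
= 81 / 1992 * 100
= 0.0406626506 * 100
= 4.0663%

4.0663%


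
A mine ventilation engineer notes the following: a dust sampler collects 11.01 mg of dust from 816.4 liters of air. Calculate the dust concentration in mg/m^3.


13.486 mg/m^3

Convert liters to m^3: 1 m^3 = 1000 L
Concentration = mass / volume * 1000
= 11.01 / 816.4 * 1000
= 0.01348603626 * 1000
= 13.486 mg/m^3


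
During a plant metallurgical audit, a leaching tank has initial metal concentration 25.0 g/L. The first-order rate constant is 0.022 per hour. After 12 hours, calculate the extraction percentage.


Compute the exponent:
-k * t = -0.022 * 12 = -0.264
Remaining concentration:
C = 25.0 * exp(-0.264)
= 25.0 * 0.7679735397
= 19.19933849 g/L
Extracted = 25.0 - 19.19933849 = 5.800661509 g/L
Extraction % = 5.800661509 / 25.0 * 100
= 23.2026%

23.2026%


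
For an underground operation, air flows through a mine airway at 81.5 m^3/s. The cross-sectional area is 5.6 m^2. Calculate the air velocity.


Velocity = flow rate / cross-sectional area
= 81.5 / 5.6
= 14.5536 m/s

14.5536 m/s


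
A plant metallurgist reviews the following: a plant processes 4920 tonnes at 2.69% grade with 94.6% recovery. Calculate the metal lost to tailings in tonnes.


7.1468 tonnes

Total metal in feed:
= 4920 * 2.69 / 100 = 132.348 tonnes
Metal recovered:
= 132.348 * 94.6 / 100 = 125.201208 tonnes
Metal lost to tailings:
= 132.348 - 125.201208
= 7.1468 tonnes


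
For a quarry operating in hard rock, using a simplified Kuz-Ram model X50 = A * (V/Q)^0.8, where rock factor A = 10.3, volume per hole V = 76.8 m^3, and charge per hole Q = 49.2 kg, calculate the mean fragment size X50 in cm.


Compute V/Q:
V/Q = 76.8 / 49.2 = 1.56097561
Raise to the power 0.8:
(V/Q)^0.8 = 1.56097561^0.8 = 1.4279628
Multiply by A:
X50 = 10.3 * 1.4279628
= 14.708 cm

14.708 cm


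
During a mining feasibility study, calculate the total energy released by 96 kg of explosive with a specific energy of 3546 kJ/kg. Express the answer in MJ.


Energy = mass * specific_energy / 1000
= 96 * 3546 / 1000
= 340416 / 1000
= 340.416 MJ

340.416 MJ


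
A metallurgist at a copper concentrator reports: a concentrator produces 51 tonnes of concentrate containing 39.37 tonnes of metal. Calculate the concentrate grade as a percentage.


77.1961%

Grade = (metal in concentrate / concentrate mass) * 100
= (39.37 / 51) * 100
= 0.7719607843 * 100
= 77.1961%


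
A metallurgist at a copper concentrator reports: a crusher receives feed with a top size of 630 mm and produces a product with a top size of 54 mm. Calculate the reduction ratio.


11.6667

Reduction ratio = feed size / product size
= 630 / 54
= 11.6667


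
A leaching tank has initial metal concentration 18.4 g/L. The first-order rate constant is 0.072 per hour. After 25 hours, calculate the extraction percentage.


Compute the exponent:
-k * t = -0.072 * 25 = -1.8
Remaining concentration:
C = 18.4 * exp(-1.8)
= 18.4 * 0.1652988882
= 3.041499543 g/L
Extracted = 18.4 - 3.041499543 = 15.35850046 g/L
Extraction % = 15.35850046 / 18.4 * 100
= 83.4701%

83.4701%


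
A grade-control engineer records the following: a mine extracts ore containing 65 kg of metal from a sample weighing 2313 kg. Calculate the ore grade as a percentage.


Ore grade = (metal mass / ore mass) * 100
= (65 / 2313) * 100
= 0.02810203199 * 100
= 2.8102%

2.8102%


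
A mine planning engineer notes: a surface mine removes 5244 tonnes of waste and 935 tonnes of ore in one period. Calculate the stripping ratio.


5.6086

Stripping ratio = waste tonnage / ore tonnage
= 5244 / 935
= 5.6086


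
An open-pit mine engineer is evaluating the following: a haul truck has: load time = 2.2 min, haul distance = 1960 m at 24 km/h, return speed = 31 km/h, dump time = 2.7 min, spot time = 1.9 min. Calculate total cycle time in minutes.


15.4935 min

Convert haul speed to m/min: 24 * 1000/60 = 400 m/min
Haul time = 1960 / 400 = 4.9 min
Convert return speed to m/min: 31 * 1000/60 = 516.6666667 m/min
Return time = 1960 / 516.6666667 = 3.793548387 min
Total cycle time:
= 2.2 + 4.9 + 2.7 + 3.793548387 + 1.9
= 15.4935 min


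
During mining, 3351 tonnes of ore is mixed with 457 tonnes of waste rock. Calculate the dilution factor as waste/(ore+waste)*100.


12.0011%

Total material = ore + waste
= 3351 + 457 = 3808 tonnes
Dilution = waste / total * 100
= 457 / 3808 * 100
= 0.1200105042 * 100
= 12.0011%


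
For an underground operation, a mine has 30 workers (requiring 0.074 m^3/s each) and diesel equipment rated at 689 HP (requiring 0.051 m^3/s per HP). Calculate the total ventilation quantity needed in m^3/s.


Airflow for workers:
Q_people = 30 * 0.074 = 2.22 m^3/s
Airflow for diesel equipment:
Q_diesel = 689 * 0.051 = 35.139 m^3/s
Total ventilation:
Q_total = 2.22 + 35.139
= 37.359 m^3/s

37.359 m^3/s


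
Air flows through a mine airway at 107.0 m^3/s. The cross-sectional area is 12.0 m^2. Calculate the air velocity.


8.9167 m/s

Velocity = flow rate / cross-sectional area
= 107.0 / 12.0
= 8.9167 m/s


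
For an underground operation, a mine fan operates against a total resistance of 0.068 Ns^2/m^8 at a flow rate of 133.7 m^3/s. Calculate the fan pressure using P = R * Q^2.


1215.5469 Pa

Compute Q^2:
Q^2 = 133.7^2 = 17875.69
Compute pressure:
P = R * Q^2 = 0.068 * 17875.69
= 1215.5469 Pa


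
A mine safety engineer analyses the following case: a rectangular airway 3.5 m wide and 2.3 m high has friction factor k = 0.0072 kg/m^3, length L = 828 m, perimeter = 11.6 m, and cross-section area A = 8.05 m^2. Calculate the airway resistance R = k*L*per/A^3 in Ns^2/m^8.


0.1326 Ns^2/m^8

Compute the numerator:
k * L * per = 0.0072 * 828 * 11.6
= 69.15456
Compute the denominator:
A^3 = 8.05^3 = 521.660125
Resistance:
R = 69.15456 / 521.660125
= 0.1326 Ns^2/m^8


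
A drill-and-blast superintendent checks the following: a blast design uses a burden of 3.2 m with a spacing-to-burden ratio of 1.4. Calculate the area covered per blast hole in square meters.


14.336 m^2

First, find the spacing:
Spacing = burden * ratio = 3.2 * 1.4
= 4.48 m
Then, calculate the area:
Area = burden * spacing = 3.2 * 4.48
= 14.336 m^2


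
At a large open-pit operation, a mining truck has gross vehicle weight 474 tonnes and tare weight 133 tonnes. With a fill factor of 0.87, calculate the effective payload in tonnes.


Maximum payload = gross - tare
= 474 - 133 = 341 tonnes
Effective payload = max payload * fill factor
= 341 * 0.87
= 296.67 tonnes

296.67 tonnes


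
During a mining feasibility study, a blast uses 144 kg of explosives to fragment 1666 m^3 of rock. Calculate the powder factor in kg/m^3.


Powder factor = explosive mass / rock volume
= 144 / 1666
= 0.0864 kg/m^3

0.0864 kg/m^3


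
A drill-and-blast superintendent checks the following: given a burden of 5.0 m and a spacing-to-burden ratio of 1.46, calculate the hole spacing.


Spacing = burden * ratio
= 5.0 * 1.46
= 7.3 m

7.3 m


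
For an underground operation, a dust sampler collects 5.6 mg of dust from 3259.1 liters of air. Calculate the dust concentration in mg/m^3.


Convert liters to m^3: 1 m^3 = 1000 L
Concentration = mass / volume * 1000
= 5.6 / 3259.1 * 1000
= 0.001718265779 * 1000
= 1.7183 mg/m^3

1.7183 mg/m^3


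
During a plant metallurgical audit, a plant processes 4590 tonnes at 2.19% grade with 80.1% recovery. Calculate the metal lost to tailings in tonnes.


Total metal in feed:
= 4590 * 2.19 / 100 = 100.521 tonnes
Metal recovered:
= 100.521 * 80.1 / 100 = 80.517321 tonnes
Metal lost to tailings:
= 100.521 - 80.517321
= 20.0037 tonnes

20.0037 tonnes


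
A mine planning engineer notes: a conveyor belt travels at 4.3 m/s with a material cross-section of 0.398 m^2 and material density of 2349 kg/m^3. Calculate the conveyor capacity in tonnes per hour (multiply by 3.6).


Volumetric flow = speed * area
= 4.3 * 0.398 = 1.7114 m^3/s
Mass flow = volumetric * density
= 1.7114 * 2349 = 4020.0786 kg/s
Convert to t/h: multiply by 3.6
Capacity = 4020.0786 * 3.6
= 14472.283 t/h

14472.283 t/h


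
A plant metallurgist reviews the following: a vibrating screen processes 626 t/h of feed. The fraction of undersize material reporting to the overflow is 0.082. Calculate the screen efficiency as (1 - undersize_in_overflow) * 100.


91.8%

Screen efficiency = (1 - fraction of undersize in overflow) * 100
= (1 - 0.082) * 100
= 0.918 * 100
= 91.8%


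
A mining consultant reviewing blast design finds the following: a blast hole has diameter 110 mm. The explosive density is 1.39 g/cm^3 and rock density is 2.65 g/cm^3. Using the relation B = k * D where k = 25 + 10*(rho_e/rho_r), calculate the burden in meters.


3.327 m

First, compute k:
rho_e / rho_r = 1.39 / 2.65 = 0.5245283019
k = 25 + 10 * 0.5245283019 = 30.24528302
Then, compute burden:
B = k * D / 1000 = 30.24528302 * 110 / 1000
= 3326.981132 / 1000
= 3.327 m


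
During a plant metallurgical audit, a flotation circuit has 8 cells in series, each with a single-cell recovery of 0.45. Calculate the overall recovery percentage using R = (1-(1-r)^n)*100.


Complement of single-cell recovery:
1 - r = 1 - 0.45 = 0.55
Raise to power n:
(1 - r)^8 = 0.55^8 = 0.008373393789
Overall recovery:
R = (1 - 0.008373393789) * 100
= 99.1627%

99.1627%


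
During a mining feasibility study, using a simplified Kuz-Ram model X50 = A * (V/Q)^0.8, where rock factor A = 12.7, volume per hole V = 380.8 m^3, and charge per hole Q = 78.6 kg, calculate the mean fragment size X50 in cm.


Compute V/Q:
V/Q = 380.8 / 78.6 = 4.844783715
Raise to the power 0.8:
(V/Q)^0.8 = 4.844783715^0.8 = 3.53361732
Multiply by A:
X50 = 12.7 * 3.53361732
= 44.8769 cm

44.8769 cm


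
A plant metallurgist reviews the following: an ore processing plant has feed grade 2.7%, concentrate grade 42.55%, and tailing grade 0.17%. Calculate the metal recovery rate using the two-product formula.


Using the two-product formula:
R = 100 * c * (f - t) / (f * (c - t))
Numerator = 100 * 42.55 * (2.7 - 0.17)
= 100 * 42.55 * 2.53
= 10765.15
Denominator = 2.7 * (42.55 - 0.17)
= 2.7 * 42.38
= 114.426
R = 10765.15 / 114.426
= 94.0796%

94.0796%


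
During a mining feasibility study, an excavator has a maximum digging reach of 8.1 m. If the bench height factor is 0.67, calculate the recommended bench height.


Bench height = reach * factor
= 8.1 * 0.67
= 5.427 m

5.427 m


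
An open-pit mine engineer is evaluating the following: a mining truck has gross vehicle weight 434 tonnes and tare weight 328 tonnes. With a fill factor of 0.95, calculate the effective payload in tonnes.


100.7 tonnes

Maximum payload = gross - tare
= 434 - 328 = 106 tonnes
Effective payload = max payload * fill factor
= 106 * 0.95
= 100.7 tonnes


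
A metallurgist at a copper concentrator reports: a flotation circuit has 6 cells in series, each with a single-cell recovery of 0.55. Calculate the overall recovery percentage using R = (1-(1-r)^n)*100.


Complement of single-cell recovery:
1 - r = 1 - 0.55 = 0.45
Raise to power n:
(1 - r)^6 = 0.45^6 = 0.008303765625
Overall recovery:
R = (1 - 0.008303765625) * 100
= 99.1696%

99.1696%


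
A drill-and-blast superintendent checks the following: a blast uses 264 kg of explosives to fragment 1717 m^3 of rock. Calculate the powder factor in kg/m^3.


0.1538 kg/m^3

Powder factor = explosive mass / rock volume
= 264 / 1717
= 0.1538 kg/m^3


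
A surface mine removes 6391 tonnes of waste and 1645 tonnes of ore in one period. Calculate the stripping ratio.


3.8851

Stripping ratio = waste tonnage / ore tonnage
= 6391 / 1645
= 3.8851


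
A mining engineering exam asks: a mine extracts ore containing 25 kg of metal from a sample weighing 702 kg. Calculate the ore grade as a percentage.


3.5613%

Ore grade = (metal mass / ore mass) * 100
= (25 / 702) * 100
= 0.03561253561 * 100
= 3.5613%


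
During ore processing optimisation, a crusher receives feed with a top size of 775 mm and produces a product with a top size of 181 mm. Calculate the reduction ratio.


Reduction ratio = feed size / product size
= 775 / 181
= 4.2818

4.2818


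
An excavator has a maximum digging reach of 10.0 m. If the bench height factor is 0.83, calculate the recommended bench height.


Bench height = reach * factor
= 10.0 * 0.83
= 8.3 m

8.3 m


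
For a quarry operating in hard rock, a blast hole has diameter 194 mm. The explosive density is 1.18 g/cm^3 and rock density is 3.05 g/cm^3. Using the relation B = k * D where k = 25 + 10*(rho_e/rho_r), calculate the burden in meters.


5.6006 m

First, compute k:
rho_e / rho_r = 1.18 / 3.05 = 0.3868852459
k = 25 + 10 * 0.3868852459 = 28.86885246
Then, compute burden:
B = k * D / 1000 = 28.86885246 * 194 / 1000
= 5600.557377 / 1000
= 5.6006 m


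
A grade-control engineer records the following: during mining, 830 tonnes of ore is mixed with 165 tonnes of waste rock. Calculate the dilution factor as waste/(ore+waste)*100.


16.5829%

Total material = ore + waste
= 830 + 165 = 995 tonnes
Dilution = waste / total * 100
= 165 / 995 * 100
= 0.1658291457 * 100
= 16.5829%


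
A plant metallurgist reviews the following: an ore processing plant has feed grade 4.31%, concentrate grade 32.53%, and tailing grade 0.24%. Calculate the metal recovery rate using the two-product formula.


Using the two-product formula:
R = 100 * c * (f - t) / (f * (c - t))
Numerator = 100 * 32.53 * (4.31 - 0.24)
= 100 * 32.53 * 4.07
= 13239.71
Denominator = 4.31 * (32.53 - 0.24)
= 4.31 * 32.29
= 139.1699
R = 13239.71 / 139.1699
= 95.1334%

95.1334%


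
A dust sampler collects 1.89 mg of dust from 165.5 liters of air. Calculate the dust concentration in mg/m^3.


Convert liters to m^3: 1 m^3 = 1000 L
Concentration = mass / volume * 1000
= 1.89 / 165.5 * 1000
= 0.01141993958 * 1000
= 11.4199 mg/m^3

11.4199 mg/m^3


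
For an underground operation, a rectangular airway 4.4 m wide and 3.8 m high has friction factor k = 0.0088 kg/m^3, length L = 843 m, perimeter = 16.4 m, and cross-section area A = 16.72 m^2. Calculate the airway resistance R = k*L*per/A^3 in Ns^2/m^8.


0.026 Ns^2/m^8

Compute the numerator:
k * L * per = 0.0088 * 843 * 16.4
= 121.66176
Compute the denominator:
A^3 = 16.72^3 = 4674.216448
Resistance:
R = 121.66176 / 4674.216448
= 0.026 Ns^2/m^8


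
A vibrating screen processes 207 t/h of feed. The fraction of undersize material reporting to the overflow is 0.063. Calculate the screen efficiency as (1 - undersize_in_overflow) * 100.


Screen efficiency = (1 - fraction of undersize in overflow) * 100
= (1 - 0.063) * 100
= 0.937 * 100
= 93.7%

93.7%


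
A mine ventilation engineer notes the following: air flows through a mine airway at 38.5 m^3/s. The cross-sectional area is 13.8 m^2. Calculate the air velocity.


2.7899 m/s

Velocity = flow rate / cross-sectional area
= 38.5 / 13.8
= 2.7899 m/s


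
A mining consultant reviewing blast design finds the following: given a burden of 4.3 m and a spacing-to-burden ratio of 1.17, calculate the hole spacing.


5.031 m

Spacing = burden * ratio
= 4.3 * 1.17
= 5.031 m


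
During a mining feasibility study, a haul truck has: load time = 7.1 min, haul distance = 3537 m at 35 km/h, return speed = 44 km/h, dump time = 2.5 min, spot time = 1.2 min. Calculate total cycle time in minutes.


21.6866 min

Convert haul speed to m/min: 35 * 1000/60 = 583.3333333 m/min
Haul time = 3537 / 583.3333333 = 6.063428571 min
Convert return speed to m/min: 44 * 1000/60 = 733.3333333 m/min
Return time = 3537 / 733.3333333 = 4.823181818 min
Total cycle time:
= 7.1 + 6.063428571 + 2.5 + 4.823181818 + 1.2
= 21.6866 min


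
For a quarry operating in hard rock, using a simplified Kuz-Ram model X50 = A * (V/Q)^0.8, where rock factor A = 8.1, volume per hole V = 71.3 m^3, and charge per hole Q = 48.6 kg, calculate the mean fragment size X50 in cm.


Compute V/Q:
V/Q = 71.3 / 48.6 = 1.467078189
Raise to the power 0.8:
(V/Q)^0.8 = 1.467078189^0.8 = 1.358822121
Multiply by A:
X50 = 8.1 * 1.358822121
= 11.0065 cm

11.0065 cm


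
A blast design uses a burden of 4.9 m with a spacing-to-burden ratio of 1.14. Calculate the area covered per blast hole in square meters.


27.3714 m^2

First, find the spacing:
Spacing = burden * ratio = 4.9 * 1.14
= 5.586 m
Then, calculate the area:
Area = burden * spacing = 4.9 * 5.586
= 27.3714 m^2


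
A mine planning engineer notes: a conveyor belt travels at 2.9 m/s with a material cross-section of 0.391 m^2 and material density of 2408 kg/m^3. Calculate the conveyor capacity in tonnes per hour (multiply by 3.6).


Volumetric flow = speed * area
= 2.9 * 0.391 = 1.1339 m^3/s
Mass flow = volumetric * density
= 1.1339 * 2408 = 2730.4312 kg/s
Convert to t/h: multiply by 3.6
Capacity = 2730.4312 * 3.6
= 9829.5523 t/h

9829.5523 t/h


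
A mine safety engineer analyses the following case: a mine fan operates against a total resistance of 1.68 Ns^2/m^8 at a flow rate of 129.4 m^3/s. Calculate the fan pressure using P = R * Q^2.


28130.5248 Pa

Compute Q^2:
Q^2 = 129.4^2 = 16744.36
Compute pressure:
P = R * Q^2 = 1.68 * 16744.36
= 28130.5248 Pa


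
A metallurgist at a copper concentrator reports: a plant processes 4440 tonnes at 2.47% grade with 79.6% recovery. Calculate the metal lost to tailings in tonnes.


Total metal in feed:
= 4440 * 2.47 / 100 = 109.668 tonnes
Metal recovered:
= 109.668 * 79.6 / 100 = 87.295728 tonnes
Metal lost to tailings:
= 109.668 - 87.295728
= 22.3723 tonnes

22.3723 tonnes


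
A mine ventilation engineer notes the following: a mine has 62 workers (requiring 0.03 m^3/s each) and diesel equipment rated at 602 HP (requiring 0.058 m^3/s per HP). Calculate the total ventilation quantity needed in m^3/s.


36.776 m^3/s

Airflow for workers:
Q_people = 62 * 0.03 = 1.86 m^3/s
Airflow for diesel equipment:
Q_diesel = 602 * 0.058 = 34.916 m^3/s
Total ventilation:
Q_total = 1.86 + 34.916
= 36.776 m^3/s


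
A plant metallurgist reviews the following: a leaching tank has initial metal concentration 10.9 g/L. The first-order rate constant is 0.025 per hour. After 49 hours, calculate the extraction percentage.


70.6242%

Compute the exponent:
-k * t = -0.025 * 49 = -1.225
Remaining concentration:
C = 10.9 * exp(-1.225)
= 10.9 * 0.2937577003
= 3.201958934 g/L
Extracted = 10.9 - 3.201958934 = 7.698041066 g/L
Extraction % = 7.698041066 / 10.9 * 100
= 70.6242%
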